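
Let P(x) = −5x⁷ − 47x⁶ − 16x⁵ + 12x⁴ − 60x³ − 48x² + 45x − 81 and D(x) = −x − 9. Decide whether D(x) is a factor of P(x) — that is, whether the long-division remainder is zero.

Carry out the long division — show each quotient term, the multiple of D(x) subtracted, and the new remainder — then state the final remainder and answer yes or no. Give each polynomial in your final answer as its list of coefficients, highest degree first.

Step 1: lead(−5x⁷ − 47x⁶ − 16x⁵ + 12x⁴ − 60x³ − 48x² + 45x − 81) ÷ lead(D) = −5x⁷ ÷ −x = 5x⁶. Subtract (5x⁶)·D = −5x⁷ − 45x⁶. Remainder: −2x⁶ − 16x⁵ + 12x⁴ − 60x³ − 48x² + 45x − 81.
Step 2: lead(−2x⁶ − 16x⁵ + 12x⁴ − 60x³ − 48x² + 45x − 81) ÷ lead(D) = −2x⁶ ÷ −x = 2x⁵. Subtract (2x⁵)·D = −2x⁶ − 18x⁵. Remainder: 2x⁵ + 12x⁴ − 60x³ − 48x² + 45x − 81.
Step 3: lead(2x⁵ + 12x⁴ − 60x³ − 48x² + 45x − 81) ÷ lead(D) = 2x⁵ ÷ −x = −2x⁴. Subtract (−2x⁴)·D = 2x⁵ + 18x⁴. Remainder: −6x⁴ − 60x³ − 48x² + 45x − 81.
Step 4: lead(−6x⁴ − 60x³ − 48x² + 45x − 81) ÷ lead(D) = −6x⁴ ÷ −x = 6x³. Subtract (6x³)·D = −6x⁴ − 54x³. Remainder: −6x³ − 48x² + 45x − 81.
Step 5: lead(−6x³ − 48x² + 45x − 81) ÷ lead(D) = −6x³ ÷ −x = 6x². Subtract (6x²)·D = −6x³ − 54x². Remainder: 6x² + 45x − 81.
Step 6: lead(6x² + 45x − 81) ÷ lead(D) = 6x² ÷ −x = −6x. Subtract (−6x)·D = 6x² + 54x. Remainder: −9x − 81.
Step 7: lead(−9x − 81) ÷ lead(D) = −9x ÷ −x = 9. Subtract (9)·D = −9x − 81. Remainder: 0.

R = [0], so D(x) is a factor of P(x). yes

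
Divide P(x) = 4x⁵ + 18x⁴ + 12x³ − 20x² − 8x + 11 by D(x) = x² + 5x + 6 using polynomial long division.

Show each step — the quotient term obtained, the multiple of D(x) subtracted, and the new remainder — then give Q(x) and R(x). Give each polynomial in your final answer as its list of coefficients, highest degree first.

Q = [4, -2, -2, 2]; R = [-6, -1]

Step 1: lead(4x⁵ + 18x⁴ + 12x³ − 20x² − 8x + 11) ÷ lead(D) = 4x⁵ ÷ x² = 4x³. Subtract (4x³)·D = 4x⁵ + 20x⁴ + 24x³. Remainder: −2x⁴ − 12x³ − 20x² − 8x + 11.
Step 2: lead(−2x⁴ − 12x³ − 20x² − 8x + 11) ÷ lead(D) = −2x⁴ ÷ x² = −2x². Subtract (−2x²)·D = −2x⁴ − 10x³ − 12x². Remainder: −2x³ − 8x² − 8x + 11.
Step 3: lead(−2x³ − 8x² − 8x + 11) ÷ lead(D) = −2x³ ÷ x² = −2x. Subtract (−2x)·D = −2x³ − 10x² − 12x. Remainder: 2x² + 4x + 11.
Step 4: lead(2x² + 4x + 11) ÷ lead(D) = 2x² ÷ x² = 2. Subtract (2)·D = 2x² + 10x + 12. Remainder: −6x − 1.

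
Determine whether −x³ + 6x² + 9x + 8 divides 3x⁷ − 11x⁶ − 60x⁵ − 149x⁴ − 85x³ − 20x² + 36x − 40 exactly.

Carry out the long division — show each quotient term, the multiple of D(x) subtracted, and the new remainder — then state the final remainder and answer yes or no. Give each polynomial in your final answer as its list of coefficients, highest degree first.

R = [4, 8, -8], so D(x) is not a factor of P(x). no

Step 1: lead(3x⁷ − 11x⁶ − 60x⁵ − 149x⁴ − 85x³ − 20x² + 36x − 40) ÷ lead(D) = 3x⁷ ÷ −x³ = −3x⁴. Subtract (−3x⁴)·D = 3x⁷ − 18x⁶ − 27x⁵ − 24x⁴. Remainder: 7x⁶ − 33x⁵ − 125x⁴ − 85x³ − 20x² + 36x − 40.
Step 2: lead(7x⁶ − 33x⁵ − 125x⁴ − 85x³ − 20x² + 36x − 40) ÷ lead(D) = 7x⁶ ÷ −x³ = −7x³. Subtract (−7x³)·D = 7x⁶ − 42x⁵ − 63x⁴ − 56x³. Remainder: 9x⁵ − 62x⁴ − 29x³ − 20x² + 36x − 40.
Step 3: lead(9x⁵ − 62x⁴ − 29x³ − 20x² + 36x − 40) ÷ lead(D) = 9x⁵ ÷ −x³ = −9x². Subtract (−9x²)·D = 9x⁵ − 54x⁴ − 81x³ − 72x². Remainder: −8x⁴ + 52x³ + 52x² + 36x − 40.
Step 4: lead(−8x⁴ + 52x³ + 52x² + 36x − 40) ÷ lead(D) = −8x⁴ ÷ −x³ = 8x. Subtract (8x)·D = −8x⁴ + 48x³ + 72x² + 64x. Remainder: 4x³ − 20x² − 28x − 40.
Step 5: lead(4x³ − 20x² − 28x − 40) ÷ lead(D) = 4x³ ÷ −x³ = −4. Subtract (−4)·D = 4x³ − 24x² − 36x − 32. Remainder: 4x² + 8x − 8.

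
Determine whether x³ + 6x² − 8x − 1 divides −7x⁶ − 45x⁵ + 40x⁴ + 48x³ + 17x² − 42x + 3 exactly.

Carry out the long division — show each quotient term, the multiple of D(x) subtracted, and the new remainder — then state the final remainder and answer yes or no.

Step 1: lead(−7x⁶ − 45x⁵ + 40x⁴ + 48x³ + 17x² − 42x + 3) ÷ lead(D) = −7x⁶ ÷ x³ = −7x³. Subtract (−7x³)·D = −7x⁶ − 42x⁵ + 56x⁴ + 7x³. Remainder: −3x⁵ − 16x⁴ + 41x³ + 17x² − 42x + 3.
Step 2: lead(−3x⁵ − 16x⁴ + 41x³ + 17x² − 42x + 3) ÷ lead(D) = −3x⁵ ÷ x³ = −3x². Subtract (−3x²)·D = −3x⁵ − 18x⁴ + 24x³ + 3x². Remainder: 2x⁴ + 17x³ + 14x² − 42x + 3.
Step 3: lead(2x⁴ + 17x³ + 14x² − 42x + 3) ÷ lead(D) = 2x⁴ ÷ x³ = 2x. Subtract (2x)·D = 2x⁴ + 12x³ − 16x² − 2x. Remainder: 5x³ + 30x² − 40x + 3.
Step 4: lead(5x³ + 30x² − 40x + 3) ÷ lead(D) = 5x³ ÷ x³ = 5. Subtract (5)·D = 5x³ + 30x² − 40x − 5. Remainder: 8.

R(x) = 8, so D(x) is not a factor of P(x). no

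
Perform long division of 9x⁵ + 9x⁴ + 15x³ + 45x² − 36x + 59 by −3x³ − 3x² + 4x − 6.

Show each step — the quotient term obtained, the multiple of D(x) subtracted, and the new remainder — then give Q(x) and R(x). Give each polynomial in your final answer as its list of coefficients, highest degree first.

Step 1: lead(9x⁵ + 9x⁴ + 15x³ + 45x² − 36x + 59) ÷ lead(D) = 9x⁵ ÷ −3x³ = −3x². Subtract (−3x²)·D = 9x⁵ + 9x⁴ − 12x³ + 18x². Remainder: 27x³ + 27x² − 36x + 59.
Step 2: lead(27x³ + 27x² − 36x + 59) ÷ lead(D) = 27x³ ÷ −3x³ = −9. Subtract (−9)·D = 27x³ + 27x² − 36x + 54. Remainder: 5.

Q = [-3, 0, -9]; R = [5]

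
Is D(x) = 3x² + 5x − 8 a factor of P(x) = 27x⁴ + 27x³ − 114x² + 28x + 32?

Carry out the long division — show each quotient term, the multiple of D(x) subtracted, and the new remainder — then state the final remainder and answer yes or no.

Step 1: lead(27x⁴ + 27x³ − 114x² + 28x + 32) ÷ lead(D) = 27x⁴ ÷ 3x² = 9x². Subtract (9x²)·D = 27x⁴ + 45x³ − 72x². Remainder: −18x³ − 42x² + 28x + 32.
Step 2: lead(−18x³ − 42x² + 28x + 32) ÷ lead(D) = −18x³ ÷ 3x² = −6x. Subtract (−6x)·D = −18x³ − 30x² + 48x. Remainder: −12x² − 20x + 32.
Step 3: lead(−12x² − 20x + 32) ÷ lead(D) = −12x² ÷ 3x² = −4. Subtract (−4)·D = −12x² − 20x + 32. Remainder: 0.

R(x) = 0, so D(x) is a factor of P(x). yes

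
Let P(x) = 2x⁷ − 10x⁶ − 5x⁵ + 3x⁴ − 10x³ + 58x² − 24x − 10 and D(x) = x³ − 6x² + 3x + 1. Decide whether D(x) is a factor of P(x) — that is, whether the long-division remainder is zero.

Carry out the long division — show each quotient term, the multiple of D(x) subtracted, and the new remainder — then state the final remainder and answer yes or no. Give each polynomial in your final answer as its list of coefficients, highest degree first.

R = [2, -1], so D(x) is not a factor of P(x). no

Step 1: lead(2x⁷ − 10x⁶ − 5x⁵ + 3x⁴ − 10x³ + 58x² − 24x − 10) ÷ lead(D) = 2x⁷ ÷ x³ = 2x⁴. Subtract (2x⁴)·D = 2x⁷ − 12x⁶ + 6x⁵ + 2x⁴. Remainder: 2x⁶ − 11x⁵ + x⁴ − 10x³ + 58x² − 24x − 10.
Step 2: lead(2x⁶ − 11x⁵ + x⁴ − 10x³ + 58x² − 24x − 10) ÷ lead(D) = 2x⁶ ÷ x³ = 2x³. Subtract (2x³)·D = 2x⁶ − 12x⁵ + 6x⁴ + 2x³. Remainder: x⁵ − 5x⁴ − 12x³ + 58x² − 24x − 10.
Step 3: lead(x⁵ − 5x⁴ − 12x³ + 58x² − 24x − 10) ÷ lead(D) = x⁵ ÷ x³ = x². Subtract (x²)·D = x⁵ − 6x⁴ + 3x³ + x². Remainder: x⁴ − 15x³ + 57x² − 24x − 10.
Step 4: lead(x⁴ − 15x³ + 57x² − 24x − 10) ÷ lead(D) = x⁴ ÷ x³ = x. Subtract (x)·D = x⁴ − 6x³ + 3x² + x. Remainder: −9x³ + 54x² − 25x − 10.
Step 5: lead(−9x³ + 54x² − 25x − 10) ÷ lead(D) = −9x³ ÷ x³ = −9. Subtract (−9)·D = −9x³ + 54x² − 27x − 9. Remainder: 2x − 1.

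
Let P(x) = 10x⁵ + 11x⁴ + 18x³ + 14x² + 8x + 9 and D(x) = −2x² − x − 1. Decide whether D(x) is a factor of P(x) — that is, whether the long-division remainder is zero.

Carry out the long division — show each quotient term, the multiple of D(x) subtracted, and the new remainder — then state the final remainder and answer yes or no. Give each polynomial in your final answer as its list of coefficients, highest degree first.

Step 1: lead(10x⁵ + 11x⁴ + 18x³ + 14x² + 8x + 9) ÷ lead(D) = 10x⁵ ÷ −2x² = −5x³. Subtract (−5x³)·D = 10x⁵ + 5x⁴ + 5x³. Remainder: 6x⁴ + 13x³ + 14x² + 8x + 9.
Step 2: lead(6x⁴ + 13x³ + 14x² + 8x + 9) ÷ lead(D) = 6x⁴ ÷ −2x² = −3x². Subtract (−3x²)·D = 6x⁴ + 3x³ + 3x². Remainder: 10x³ + 11x² + 8x + 9.
Step 3: lead(10x³ + 11x² + 8x + 9) ÷ lead(D) = 10x³ ÷ −2x² = −5x. Subtract (−5x)·D = 10x³ + 5x² + 5x. Remainder: 6x² + 3x + 9.
Step 4: lead(6x² + 3x + 9) ÷ lead(D) = 6x² ÷ −2x² = −3. Subtract (−3)·D = 6x² + 3x + 3. Remainder: 6.

R = [6], so D(x) is not a factor of P(x). no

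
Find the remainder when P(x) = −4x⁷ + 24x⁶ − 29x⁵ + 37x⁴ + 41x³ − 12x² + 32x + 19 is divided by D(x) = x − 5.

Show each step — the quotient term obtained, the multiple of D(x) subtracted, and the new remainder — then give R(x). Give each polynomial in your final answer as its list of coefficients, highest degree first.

R = [4]

Step 1: lead(−4x⁷ + 24x⁶ − 29x⁵ + 37x⁴ + 41x³ − 12x² + 32x + 19) ÷ lead(D) = −4x⁷ ÷ x = −4x⁶. Subtract (−4x⁶)·D = −4x⁷ + 20x⁶. Remainder: 4x⁶ − 29x⁵ + 37x⁴ + 41x³ − 12x² + 32x + 19.
Step 2: lead(4x⁶ − 29x⁵ + 37x⁴ + 41x³ − 12x² + 32x + 19) ÷ lead(D) = 4x⁶ ÷ x = 4x⁵. Subtract (4x⁵)·D = 4x⁶ − 20x⁵. Remainder: −9x⁵ + 37x⁴ + 41x³ − 12x² + 32x + 19.
Step 3: lead(−9x⁵ + 37x⁴ + 41x³ − 12x² + 32x + 19) ÷ lead(D) = −9x⁵ ÷ x = −9x⁴. Subtract (−9x⁴)·D = −9x⁵ + 45x⁴. Remainder: −8x⁴ + 41x³ − 12x² + 32x + 19.
Step 4: lead(−8x⁴ + 41x³ − 12x² + 32x + 19) ÷ lead(D) = −8x⁴ ÷ x = −8x³. Subtract (−8x³)·D = −8x⁴ + 40x³. Remainder: x³ − 12x² + 32x + 19.
Step 5: lead(x³ − 12x² + 32x + 19) ÷ lead(D) = x³ ÷ x = x². Subtract (x²)·D = x³ − 5x². Remainder: −7x² + 32x + 19.
Step 6: lead(−7x² + 32x + 19) ÷ lead(D) = −7x² ÷ x = −7x. Subtract (−7x)·D = −7x² + 35x. Remainder: −3x + 19.
Step 7: lead(−3x + 19) ÷ lead(D) = −3x ÷ x = −3. Subtract (−3)·D = −3x + 15. Remainder: 4.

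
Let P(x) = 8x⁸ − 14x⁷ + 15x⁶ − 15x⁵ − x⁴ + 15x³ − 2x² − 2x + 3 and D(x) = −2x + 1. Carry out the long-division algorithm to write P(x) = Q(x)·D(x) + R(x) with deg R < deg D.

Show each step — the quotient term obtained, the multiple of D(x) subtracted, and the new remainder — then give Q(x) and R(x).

Step 1: lead(8x⁸ − 14x⁷ + 15x⁶ − 15x⁵ − x⁴ + 15x³ − 2x² − 2x + 3) ÷ lead(D) = 8x⁸ ÷ −2x = −4x⁷. Subtract (−4x⁷)·D = 8x⁸ − 4x⁷. Remainder: −10x⁷ + 15x⁶ − 15x⁵ − x⁴ + 15x³ − 2x² − 2x + 3.
Step 2: lead(−10x⁷ + 15x⁶ − 15x⁵ − x⁴ + 15x³ − 2x² − 2x + 3) ÷ lead(D) = −10x⁷ ÷ −2x = 5x⁶. Subtract (5x⁶)·D = −10x⁷ + 5x⁶. Remainder: 10x⁶ − 15x⁵ − x⁴ + 15x³ − 2x² − 2x + 3.
Step 3: lead(10x⁶ − 15x⁵ − x⁴ + 15x³ − 2x² − 2x + 3) ÷ lead(D) = 10x⁶ ÷ −2x = −5x⁵. Subtract (−5x⁵)·D = 10x⁶ − 5x⁵. Remainder: −10x⁵ − x⁴ + 15x³ − 2x² − 2x + 3.
Step 4: lead(−10x⁵ − x⁴ + 15x³ − 2x² − 2x + 3) ÷ lead(D) = −10x⁵ ÷ −2x = 5x⁴. Subtract (5x⁴)·D = −10x⁵ + 5x⁴. Remainder: −6x⁴ + 15x³ − 2x² − 2x + 3.
Step 5: lead(−6x⁴ + 15x³ − 2x² − 2x + 3) ÷ lead(D) = −6x⁴ ÷ −2x = 3x³. Subtract (3x³)·D = −6x⁴ + 3x³. Remainder: 12x³ − 2x² − 2x + 3.
Step 6: lead(12x³ − 2x² − 2x + 3) ÷ lead(D) = 12x³ ÷ −2x = −6x². Subtract (−6x²)·D = 12x³ − 6x². Remainder: 4x² − 2x + 3.
Step 7: lead(4x² − 2x + 3) ÷ lead(D) = 4x² ÷ −2x = −2x. Subtract (−2x)·D = 4x² − 2x. Remainder: 3.

Q(x) = −4x⁷ + 5x⁶ − 5x⁵ + 5x⁴ + 3x³ − 6x² − 2x; R(x) = 3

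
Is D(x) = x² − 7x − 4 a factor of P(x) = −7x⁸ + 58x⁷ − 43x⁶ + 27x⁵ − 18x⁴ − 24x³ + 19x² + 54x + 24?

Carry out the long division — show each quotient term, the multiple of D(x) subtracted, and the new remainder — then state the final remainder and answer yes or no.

R(x) = 0, so D(x) is a factor of P(x). yes

Step 1: lead(−7x⁸ + 58x⁷ − 43x⁶ + 27x⁵ − 18x⁴ − 24x³ + 19x² + 54x + 24) ÷ lead(D) = −7x⁸ ÷ x² = −7x⁶. Subtract (−7x⁶)·D = −7x⁸ + 49x⁷ + 28x⁶. Remainder: 9x⁷ − 71x⁶ + 27x⁵ − 18x⁴ − 24x³ + 19x² + 54x + 24.
Step 2: lead(9x⁷ − 71x⁶ + 27x⁵ − 18x⁴ − 24x³ + 19x² + 54x + 24) ÷ lead(D) = 9x⁷ ÷ x² = 9x⁵. Subtract (9x⁵)·D = 9x⁷ − 63x⁶ − 36x⁵. Remainder: −8x⁶ + 63x⁵ − 18x⁴ − 24x³ + 19x² + 54x + 24.
Step 3: lead(−8x⁶ + 63x⁵ − 18x⁴ − 24x³ + 19x² + 54x + 24) ÷ lead(D) = −8x⁶ ÷ x² = −8x⁴. Subtract (−8x⁴)·D = −8x⁶ + 56x⁵ + 32x⁴. Remainder: 7x⁵ − 50x⁴ − 24x³ + 19x² + 54x + 24.
Step 4: lead(7x⁵ − 50x⁴ − 24x³ + 19x² + 54x + 24) ÷ lead(D) = 7x⁵ ÷ x² = 7x³. Subtract (7x³)·D = 7x⁵ − 49x⁴ − 28x³. Remainder: −x⁴ + 4x³ + 19x² + 54x + 24.
Step 5: lead(−x⁴ + 4x³ + 19x² + 54x + 24) ÷ lead(D) = −x⁴ ÷ x² = −x². Subtract (−x²)·D = −x⁴ + 7x³ + 4x². Remainder: −3x³ + 15x² + 54x + 24.
Step 6: lead(−3x³ + 15x² + 54x + 24) ÷ lead(D) = −3x³ ÷ x² = −3x. Subtract (−3x)·D = −3x³ + 21x² + 12x. Remainder: −6x² + 42x + 24.
Step 7: lead(−6x² + 42x + 24) ÷ lead(D) = −6x² ÷ x² = −6. Subtract (−6)·D = −6x² + 42x + 24. Remainder: 0.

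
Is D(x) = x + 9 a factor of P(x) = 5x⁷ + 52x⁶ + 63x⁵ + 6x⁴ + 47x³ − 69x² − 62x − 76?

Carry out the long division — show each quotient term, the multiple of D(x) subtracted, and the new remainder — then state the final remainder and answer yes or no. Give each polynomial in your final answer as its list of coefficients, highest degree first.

R = [-4], so D(x) is not a factor of P(x). no

Step 1: lead(5x⁷ + 52x⁶ + 63x⁵ + 6x⁴ + 47x³ − 69x² − 62x − 76) ÷ lead(D) = 5x⁷ ÷ x = 5x⁶. Subtract (5x⁶)·D = 5x⁷ + 45x⁶. Remainder: 7x⁶ + 63x⁵ + 6x⁴ + 47x³ − 69x² − 62x − 76.
Step 2: lead(7x⁶ + 63x⁵ + 6x⁴ + 47x³ − 69x² − 62x − 76) ÷ lead(D) = 7x⁶ ÷ x = 7x⁵. Subtract (7x⁵)·D = 7x⁶ + 63x⁵. Remainder: 6x⁴ + 47x³ − 69x² − 62x − 76.
Step 3: lead(6x⁴ + 47x³ − 69x² − 62x − 76) ÷ lead(D) = 6x⁴ ÷ x = 6x³. Subtract (6x³)·D = 6x⁴ + 54x³. Remainder: −7x³ − 69x² − 62x − 76.
Step 4: lead(−7x³ − 69x² − 62x − 76) ÷ lead(D) = −7x³ ÷ x = −7x². Subtract (−7x²)·D = −7x³ − 63x². Remainder: −6x² − 62x − 76.
Step 5: lead(−6x² − 62x − 76) ÷ lead(D) = −6x² ÷ x = −6x. Subtract (−6x)·D = −6x² − 54x. Remainder: −8x − 76.
Step 6: lead(−8x − 76) ÷ lead(D) = −8x ÷ x = −8. Subtract (−8)·D = −8x − 72. Remainder: −4.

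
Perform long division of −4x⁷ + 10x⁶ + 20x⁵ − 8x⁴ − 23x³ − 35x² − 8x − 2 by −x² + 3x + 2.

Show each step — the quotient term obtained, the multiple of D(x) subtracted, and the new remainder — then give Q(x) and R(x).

Step 1: lead(−4x⁷ + 10x⁶ + 20x⁵ − 8x⁴ − 23x³ − 35x² − 8x − 2) ÷ lead(D) = −4x⁷ ÷ −x² = 4x⁵. Subtract (4x⁵)·D = −4x⁷ + 12x⁶ + 8x⁵. Remainder: −2x⁶ + 12x⁵ − 8x⁴ − 23x³ − 35x² − 8x − 2.
Step 2: lead(−2x⁶ + 12x⁵ − 8x⁴ − 23x³ − 35x² − 8x − 2) ÷ lead(D) = −2x⁶ ÷ −x² = 2x⁴. Subtract (2x⁴)·D = −2x⁶ + 6x⁵ + 4x⁴. Remainder: 6x⁵ − 12x⁴ − 23x³ − 35x² − 8x − 2.
Step 3: lead(6x⁵ − 12x⁴ − 23x³ − 35x² − 8x − 2) ÷ lead(D) = 6x⁵ ÷ −x² = −6x³. Subtract (−6x³)·D = 6x⁵ − 18x⁴ − 12x³. Remainder: 6x⁴ − 11x³ − 35x² − 8x − 2.
Step 4: lead(6x⁴ − 11x³ − 35x² − 8x − 2) ÷ lead(D) = 6x⁴ ÷ −x² = −6x². Subtract (−6x²)·D = 6x⁴ − 18x³ − 12x². Remainder: 7x³ − 23x² − 8x − 2.
Step 5: lead(7x³ − 23x² − 8x − 2) ÷ lead(D) = 7x³ ÷ −x² = −7x. Subtract (−7x)·D = 7x³ − 21x² − 14x. Remainder: −2x² + 6x − 2.
Step 6: lead(−2x² + 6x − 2) ÷ lead(D) = −2x² ÷ −x² = 2. Subtract (2)·D = −2x² + 6x + 4. Remainder: −6.

Q(x) = 4x⁵ + 2x⁴ − 6x³ − 6x² − 7x + 2; R(x) = −6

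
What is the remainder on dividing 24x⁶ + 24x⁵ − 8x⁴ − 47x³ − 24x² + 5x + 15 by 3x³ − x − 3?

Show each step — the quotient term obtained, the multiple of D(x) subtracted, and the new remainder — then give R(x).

R(x) = 0

Step 1: lead(24x⁶ + 24x⁵ − 8x⁴ − 47x³ − 24x² + 5x + 15) ÷ lead(D) = 24x⁶ ÷ 3x³ = 8x³. Subtract (8x³)·D = 24x⁶ − 8x⁴ − 24x³. Remainder: 24x⁵ − 23x³ − 24x² + 5x + 15.
Step 2: lead(24x⁵ − 23x³ − 24x² + 5x + 15) ÷ lead(D) = 24x⁵ ÷ 3x³ = 8x². Subtract (8x²)·D = 24x⁵ − 8x³ − 24x². Remainder: −15x³ + 5x + 15.
Step 3: lead(−15x³ + 5x + 15) ÷ lead(D) = −15x³ ÷ 3x³ = −5. Subtract (−5)·D = −15x³ + 5x + 15. Remainder: 0.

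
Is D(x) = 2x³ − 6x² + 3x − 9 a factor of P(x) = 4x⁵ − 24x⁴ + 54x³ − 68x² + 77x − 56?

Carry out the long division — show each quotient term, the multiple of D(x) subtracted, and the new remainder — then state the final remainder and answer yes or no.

R(x) = 4x² + 5x − 2, so D(x) is not a factor of P(x). no

Step 1: lead(4x⁵ − 24x⁴ + 54x³ − 68x² + 77x − 56) ÷ lead(D) = 4x⁵ ÷ 2x³ = 2x². Subtract (2x²)·D = 4x⁵ − 12x⁴ + 6x³ − 18x². Remainder: −12x⁴ + 48x³ − 50x² + 77x − 56.
Step 2: lead(−12x⁴ + 48x³ − 50x² + 77x − 56) ÷ lead(D) = −12x⁴ ÷ 2x³ = −6x. Subtract (−6x)·D = −12x⁴ + 36x³ − 18x² + 54x. Remainder: 12x³ − 32x² + 23x − 56.
Step 3: lead(12x³ − 32x² + 23x − 56) ÷ lead(D) = 12x³ ÷ 2x³ = 6. Subtract (6)·D = 12x³ − 36x² + 18x − 54. Remainder: 4x² + 5x − 2.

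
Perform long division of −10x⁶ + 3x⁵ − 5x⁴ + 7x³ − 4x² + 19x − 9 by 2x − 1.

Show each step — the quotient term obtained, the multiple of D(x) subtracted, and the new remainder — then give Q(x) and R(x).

Q(x) = −5x⁵ − x⁴ − 3x³ + 2x² − x + 9; R(x) = 0

Step 1: lead(−10x⁶ + 3x⁵ − 5x⁴ + 7x³ − 4x² + 19x − 9) ÷ lead(D) = −10x⁶ ÷ 2x = −5x⁵. Subtract (−5x⁵)·D = −10x⁶ + 5x⁵. Remainder: −2x⁵ − 5x⁴ + 7x³ − 4x² + 19x − 9.
Step 2: lead(−2x⁵ − 5x⁴ + 7x³ − 4x² + 19x − 9) ÷ lead(D) = −2x⁵ ÷ 2x = −x⁴. Subtract (−x⁴)·D = −2x⁵ + x⁴. Remainder: −6x⁴ + 7x³ − 4x² + 19x − 9.
Step 3: lead(−6x⁴ + 7x³ − 4x² + 19x − 9) ÷ lead(D) = −6x⁴ ÷ 2x = −3x³. Subtract (−3x³)·D = −6x⁴ + 3x³. Remainder: 4x³ − 4x² + 19x − 9.
Step 4: lead(4x³ − 4x² + 19x − 9) ÷ lead(D) = 4x³ ÷ 2x = 2x². Subtract (2x²)·D = 4x³ − 2x². Remainder: −2x² + 19x − 9.
Step 5: lead(−2x² + 19x − 9) ÷ lead(D) = −2x² ÷ 2x = −x. Subtract (−x)·D = −2x² + x. Remainder: 18x − 9.
Step 6: lead(18x − 9) ÷ lead(D) = 18x ÷ 2x = 9. Subtract (9)·D = 18x − 9. Remainder: 0.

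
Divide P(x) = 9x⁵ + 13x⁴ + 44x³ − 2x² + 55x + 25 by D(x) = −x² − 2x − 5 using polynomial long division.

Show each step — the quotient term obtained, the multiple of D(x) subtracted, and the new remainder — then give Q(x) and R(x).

Step 1: lead(9x⁵ + 13x⁴ + 44x³ − 2x² + 55x + 25) ÷ lead(D) = 9x⁵ ÷ −x² = −9x³. Subtract (−9x³)·D = 9x⁵ + 18x⁴ + 45x³. Remainder: −5x⁴ − x³ − 2x² + 55x + 25.
Step 2: lead(−5x⁴ − x³ − 2x² + 55x + 25) ÷ lead(D) = −5x⁴ ÷ −x² = 5x². Subtract (5x²)·D = −5x⁴ − 10x³ − 25x². Remainder: 9x³ + 23x² + 55x + 25.
Step 3: lead(9x³ + 23x² + 55x + 25) ÷ lead(D) = 9x³ ÷ −x² = −9x. Subtract (−9x)·D = 9x³ + 18x² + 45x. Remainder: 5x² + 10x + 25.
Step 4: lead(5x² + 10x + 25) ÷ lead(D) = 5x² ÷ −x² = −5. Subtract (−5)·D = 5x² + 10x + 25. Remainder: 0.

Q(x) = −9x³ + 5x² − 9x − 5; R(x) = 0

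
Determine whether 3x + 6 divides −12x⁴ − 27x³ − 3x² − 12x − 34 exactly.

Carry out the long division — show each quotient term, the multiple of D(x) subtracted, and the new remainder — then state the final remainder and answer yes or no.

R(x) = 2, so D(x) is not a factor of P(x). no

Step 1: lead(−12x⁴ − 27x³ − 3x² − 12x − 34) ÷ lead(D) = −12x⁴ ÷ 3x = −4x³. Subtract (−4x³)·D = −12x⁴ − 24x³. Remainder: −3x³ − 3x² − 12x − 34.
Step 2: lead(−3x³ − 3x² − 12x − 34) ÷ lead(D) = −3x³ ÷ 3x = −x². Subtract (−x²)·D = −3x³ − 6x². Remainder: 3x² − 12x − 34.
Step 3: lead(3x² − 12x − 34) ÷ lead(D) = 3x² ÷ 3x = x. Subtract (x)·D = 3x² + 6x. Remainder: −18x − 34.
Step 4: lead(−18x − 34) ÷ lead(D) = −18x ÷ 3x = −6. Subtract (−6)·D = −18x − 36. Remainder: 2.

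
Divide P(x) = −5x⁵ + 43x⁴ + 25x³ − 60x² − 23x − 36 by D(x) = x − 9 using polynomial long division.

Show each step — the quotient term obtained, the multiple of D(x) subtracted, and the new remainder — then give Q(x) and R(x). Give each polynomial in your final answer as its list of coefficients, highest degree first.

Step 1: lead(−5x⁵ + 43x⁴ + 25x³ − 60x² − 23x − 36) ÷ lead(D) = −5x⁵ ÷ x = −5x⁴. Subtract (−5x⁴)·D = −5x⁵ + 45x⁴. Remainder: −2x⁴ + 25x³ − 60x² − 23x − 36.
Step 2: lead(−2x⁴ + 25x³ − 60x² − 23x − 36) ÷ lead(D) = −2x⁴ ÷ x = −2x³. Subtract (−2x³)·D = −2x⁴ + 18x³. Remainder: 7x³ − 60x² − 23x − 36.
Step 3: lead(7x³ − 60x² − 23x − 36) ÷ lead(D) = 7x³ ÷ x = 7x². Subtract (7x²)·D = 7x³ − 63x². Remainder: 3x² − 23x − 36.
Step 4: lead(3x² − 23x − 36) ÷ lead(D) = 3x² ÷ x = 3x. Subtract (3x)·D = 3x² − 27x. Remainder: 4x − 36.
Step 5: lead(4x − 36) ÷ lead(D) = 4x ÷ x = 4. Subtract (4)·D = 4x − 36. Remainder: 0.

Q = [-5, -2, 7, 3, 4]; R = [0]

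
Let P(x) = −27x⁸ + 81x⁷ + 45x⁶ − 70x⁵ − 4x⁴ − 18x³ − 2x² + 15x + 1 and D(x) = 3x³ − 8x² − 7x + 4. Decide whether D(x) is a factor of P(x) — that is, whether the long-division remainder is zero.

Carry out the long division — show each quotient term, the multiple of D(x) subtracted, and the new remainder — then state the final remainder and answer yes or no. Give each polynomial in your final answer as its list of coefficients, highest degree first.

Step 1: lead(−27x⁸ + 81x⁷ + 45x⁶ − 70x⁵ − 4x⁴ − 18x³ − 2x² + 15x + 1) ÷ lead(D) = −27x⁸ ÷ 3x³ = −9x⁵. Subtract (−9x⁵)·D = −27x⁸ + 72x⁷ + 63x⁶ − 36x⁵. Remainder: 9x⁷ − 18x⁶ − 34x⁵ − 4x⁴ − 18x³ − 2x² + 15x + 1.
Step 2: lead(9x⁷ − 18x⁶ − 34x⁵ − 4x⁴ − 18x³ − 2x² + 15x + 1) ÷ lead(D) = 9x⁷ ÷ 3x³ = 3x⁴. Subtract (3x⁴)·D = 9x⁷ − 24x⁶ − 21x⁵ + 12x⁴. Remainder: 6x⁶ − 13x⁵ − 16x⁴ − 18x³ − 2x² + 15x + 1.
Step 3: lead(6x⁶ − 13x⁵ − 16x⁴ − 18x³ − 2x² + 15x + 1) ÷ lead(D) = 6x⁶ ÷ 3x³ = 2x³. Subtract (2x³)·D = 6x⁶ − 16x⁵ − 14x⁴ + 8x³. Remainder: 3x⁵ − 2x⁴ − 26x³ − 2x² + 15x + 1.
Step 4: lead(3x⁵ − 2x⁴ − 26x³ − 2x² + 15x + 1) ÷ lead(D) = 3x⁵ ÷ 3x³ = x². Subtract (x²)·D = 3x⁵ − 8x⁴ − 7x³ + 4x². Remainder: 6x⁴ − 19x³ − 6x² + 15x + 1.
Step 5: lead(6x⁴ − 19x³ − 6x² + 15x + 1) ÷ lead(D) = 6x⁴ ÷ 3x³ = 2x. Subtract (2x)·D = 6x⁴ − 16x³ − 14x² + 8x. Remainder: −3x³ + 8x² + 7x + 1.
Step 6: lead(−3x³ + 8x² + 7x + 1) ÷ lead(D) = −3x³ ÷ 3x³ = −1. Subtract (−1)·D = −3x³ + 8x² + 7x − 4. Remainder: 5.

R = [5], so D(x) is not a factor of P(x). no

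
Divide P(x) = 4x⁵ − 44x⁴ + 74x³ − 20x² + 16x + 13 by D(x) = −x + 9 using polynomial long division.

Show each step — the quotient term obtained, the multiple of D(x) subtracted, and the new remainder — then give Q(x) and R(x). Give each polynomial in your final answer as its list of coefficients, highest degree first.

Step 1: lead(4x⁵ − 44x⁴ + 74x³ − 20x² + 16x + 13) ÷ lead(D) = 4x⁵ ÷ −x = −4x⁴. Subtract (−4x⁴)·D = 4x⁵ − 36x⁴. Remainder: −8x⁴ + 74x³ − 20x² + 16x + 13.
Step 2: lead(−8x⁴ + 74x³ − 20x² + 16x + 13) ÷ lead(D) = −8x⁴ ÷ −x = 8x³. Subtract (8x³)·D = −8x⁴ + 72x³. Remainder: 2x³ − 20x² + 16x + 13.
Step 3: lead(2x³ − 20x² + 16x + 13) ÷ lead(D) = 2x³ ÷ −x = −2x². Subtract (−2x²)·D = 2x³ − 18x². Remainder: −2x² + 16x + 13.
Step 4: lead(−2x² + 16x + 13) ÷ lead(D) = −2x² ÷ −x = 2x. Subtract (2x)·D = −2x² + 18x. Remainder: −2x + 13.
Step 5: lead(−2x + 13) ÷ lead(D) = −2x ÷ −x = 2. Subtract (2)·D = −2x + 18. Remainder: −5.

Q = [-4, 8, -2, 2, 2]; R = [-5]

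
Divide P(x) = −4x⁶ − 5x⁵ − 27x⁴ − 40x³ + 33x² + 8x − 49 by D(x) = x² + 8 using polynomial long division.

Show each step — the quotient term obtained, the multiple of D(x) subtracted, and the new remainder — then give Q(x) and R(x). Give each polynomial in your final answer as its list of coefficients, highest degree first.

Q = [-4, -5, 5, 0, -7]; R = [8, 7]

Step 1: lead(−4x⁶ − 5x⁵ − 27x⁴ − 40x³ + 33x² + 8x − 49) ÷ lead(D) = −4x⁶ ÷ x² = −4x⁴. Subtract (−4x⁴)·D = −4x⁶ − 32x⁴. Remainder: −5x⁵ + 5x⁴ − 40x³ + 33x² + 8x − 49.
Step 2: lead(−5x⁵ + 5x⁴ − 40x³ + 33x² + 8x − 49) ÷ lead(D) = −5x⁵ ÷ x² = −5x³. Subtract (−5x³)·D = −5x⁵ − 40x³. Remainder: 5x⁴ + 33x² + 8x − 49.
Step 3: lead(5x⁴ + 33x² + 8x − 49) ÷ lead(D) = 5x⁴ ÷ x² = 5x². Subtract (5x²)·D = 5x⁴ + 40x². Remainder: −7x² + 8x − 49.
Step 4: lead(−7x² + 8x − 49) ÷ lead(D) = −7x² ÷ x² = −7. Subtract (−7)·D = −7x² − 56. Remainder: 8x + 7.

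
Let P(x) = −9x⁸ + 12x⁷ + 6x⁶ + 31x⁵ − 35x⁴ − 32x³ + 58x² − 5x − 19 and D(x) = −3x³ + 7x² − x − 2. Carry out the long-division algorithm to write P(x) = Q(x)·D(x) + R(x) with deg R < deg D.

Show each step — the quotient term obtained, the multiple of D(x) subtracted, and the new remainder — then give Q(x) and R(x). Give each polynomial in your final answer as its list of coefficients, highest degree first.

Q = [3, 3, 4, -4, -1, 7]; R = [-5]

Step 1: lead(−9x⁸ + 12x⁷ + 6x⁶ + 31x⁵ − 35x⁴ − 32x³ + 58x² − 5x − 19) ÷ lead(D) = −9x⁸ ÷ −3x³ = 3x⁵. Subtract (3x⁵)·D = −9x⁸ + 21x⁷ − 3x⁶ − 6x⁵. Remainder: −9x⁷ + 9x⁶ + 37x⁵ − 35x⁴ − 32x³ + 58x² − 5x − 19.
Step 2: lead(−9x⁷ + 9x⁶ + 37x⁵ − 35x⁴ − 32x³ + 58x² − 5x − 19) ÷ lead(D) = −9x⁷ ÷ −3x³ = 3x⁴. Subtract (3x⁴)·D = −9x⁷ + 21x⁶ − 3x⁵ − 6x⁴. Remainder: −12x⁶ + 40x⁵ − 29x⁴ − 32x³ + 58x² − 5x − 19.
Step 3: lead(−12x⁶ + 40x⁵ − 29x⁴ − 32x³ + 58x² − 5x − 19) ÷ lead(D) = −12x⁶ ÷ −3x³ = 4x³. Subtract (4x³)·D = −12x⁶ + 28x⁵ − 4x⁴ − 8x³. Remainder: 12x⁵ − 25x⁴ − 24x³ + 58x² − 5x − 19.
Step 4: lead(12x⁵ − 25x⁴ − 24x³ + 58x² − 5x − 19) ÷ lead(D) = 12x⁵ ÷ −3x³ = −4x². Subtract (−4x²)·D = 12x⁵ − 28x⁴ + 4x³ + 8x². Remainder: 3x⁴ − 28x³ + 50x² − 5x − 19.
Step 5: lead(3x⁴ − 28x³ + 50x² − 5x − 19) ÷ lead(D) = 3x⁴ ÷ −3x³ = −x. Subtract (−x)·D = 3x⁴ − 7x³ + x² + 2x. Remainder: −21x³ + 49x² − 7x − 19.
Step 6: lead(−21x³ + 49x² − 7x − 19) ÷ lead(D) = −21x³ ÷ −3x³ = 7. Subtract (7)·D = −21x³ + 49x² − 7x − 14. Remainder: −5.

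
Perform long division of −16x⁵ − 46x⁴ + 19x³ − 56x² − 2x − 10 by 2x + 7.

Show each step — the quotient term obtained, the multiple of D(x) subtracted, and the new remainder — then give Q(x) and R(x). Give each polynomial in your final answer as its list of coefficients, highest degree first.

Q = [-8, 5, -8, 0, -1]; R = [-3]

Step 1: lead(−16x⁵ − 46x⁴ + 19x³ − 56x² − 2x − 10) ÷ lead(D) = −16x⁵ ÷ 2x = −8x⁴. Subtract (−8x⁴)·D = −16x⁵ − 56x⁴. Remainder: 10x⁴ + 19x³ − 56x² − 2x − 10.
Step 2: lead(10x⁴ + 19x³ − 56x² − 2x − 10) ÷ lead(D) = 10x⁴ ÷ 2x = 5x³. Subtract (5x³)·D = 10x⁴ + 35x³. Remainder: −16x³ − 56x² − 2x − 10.
Step 3: lead(−16x³ − 56x² − 2x − 10) ÷ lead(D) = −16x³ ÷ 2x = −8x². Subtract (−8x²)·D = −16x³ − 56x². Remainder: −2x − 10.
Step 4: lead(−2x − 10) ÷ lead(D) = −2x ÷ 2x = −1. Subtract (−1)·D = −2x − 7. Remainder: −3.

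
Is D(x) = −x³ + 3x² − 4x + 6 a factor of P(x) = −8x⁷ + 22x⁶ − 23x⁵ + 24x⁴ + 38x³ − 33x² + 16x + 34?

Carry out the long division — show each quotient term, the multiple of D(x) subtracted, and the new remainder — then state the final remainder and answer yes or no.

R(x) = −8x² + 2x − 8, so D(x) is not a factor of P(x). no

Step 1: lead(−8x⁷ + 22x⁶ − 23x⁵ + 24x⁴ + 38x³ − 33x² + 16x + 34) ÷ lead(D) = −8x⁷ ÷ −x³ = 8x⁴. Subtract (8x⁴)·D = −8x⁷ + 24x⁶ − 32x⁵ + 48x⁴. Remainder: −2x⁶ + 9x⁵ − 24x⁴ + 38x³ − 33x² + 16x + 34.
Step 2: lead(−2x⁶ + 9x⁵ − 24x⁴ + 38x³ − 33x² + 16x + 34) ÷ lead(D) = −2x⁶ ÷ −x³ = 2x³. Subtract (2x³)·D = −2x⁶ + 6x⁵ − 8x⁴ + 12x³. Remainder: 3x⁵ − 16x⁴ + 26x³ − 33x² + 16x + 34.
Step 3: lead(3x⁵ − 16x⁴ + 26x³ − 33x² + 16x + 34) ÷ lead(D) = 3x⁵ ÷ −x³ = −3x². Subtract (−3x²)·D = 3x⁵ − 9x⁴ + 12x³ − 18x². Remainder: −7x⁴ + 14x³ − 15x² + 16x + 34.
Step 4: lead(−7x⁴ + 14x³ − 15x² + 16x + 34) ÷ lead(D) = −7x⁴ ÷ −x³ = 7x. Subtract (7x)·D = −7x⁴ + 21x³ − 28x² + 42x. Remainder: −7x³ + 13x² − 26x + 34.
Step 5: lead(−7x³ + 13x² − 26x + 34) ÷ lead(D) = −7x³ ÷ −x³ = 7. Subtract (7)·D = −7x³ + 21x² − 28x + 42. Remainder: −8x² + 2x − 8.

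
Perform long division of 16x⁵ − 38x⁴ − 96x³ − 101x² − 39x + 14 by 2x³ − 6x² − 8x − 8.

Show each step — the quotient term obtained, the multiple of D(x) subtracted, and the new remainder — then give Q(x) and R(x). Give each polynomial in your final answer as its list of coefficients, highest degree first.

Step 1: lead(16x⁵ − 38x⁴ − 96x³ − 101x² − 39x + 14) ÷ lead(D) = 16x⁵ ÷ 2x³ = 8x². Subtract (8x²)·D = 16x⁵ − 48x⁴ − 64x³ − 64x². Remainder: 10x⁴ − 32x³ − 37x² − 39x + 14.
Step 2: lead(10x⁴ − 32x³ − 37x² − 39x + 14) ÷ lead(D) = 10x⁴ ÷ 2x³ = 5x. Subtract (5x)·D = 10x⁴ − 30x³ − 40x² − 40x. Remainder: −2x³ + 3x² + x + 14.
Step 3: lead(−2x³ + 3x² + x + 14) ÷ lead(D) = −2x³ ÷ 2x³ = −1. Subtract (−1)·D = −2x³ + 6x² + 8x + 8. Remainder: −3x² − 7x + 6.

Q = [8, 5, -1]; R = [-3, -7, 6]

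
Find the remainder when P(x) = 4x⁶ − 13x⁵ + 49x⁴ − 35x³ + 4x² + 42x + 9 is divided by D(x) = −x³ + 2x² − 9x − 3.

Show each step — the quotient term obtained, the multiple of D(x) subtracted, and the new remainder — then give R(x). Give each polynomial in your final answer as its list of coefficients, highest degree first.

Step 1: lead(4x⁶ − 13x⁵ + 49x⁴ − 35x³ + 4x² + 42x + 9) ÷ lead(D) = 4x⁶ ÷ −x³ = −4x³. Subtract (−4x³)·D = 4x⁶ − 8x⁵ + 36x⁴ + 12x³. Remainder: −5x⁵ + 13x⁴ − 47x³ + 4x² + 42x + 9.
Step 2: lead(−5x⁵ + 13x⁴ − 47x³ + 4x² + 42x + 9) ÷ lead(D) = −5x⁵ ÷ −x³ = 5x². Subtract (5x²)·D = −5x⁵ + 10x⁴ − 45x³ − 15x². Remainder: 3x⁴ − 2x³ + 19x² + 42x + 9.
Step 3: lead(3x⁴ − 2x³ + 19x² + 42x + 9) ÷ lead(D) = 3x⁴ ÷ −x³ = −3x. Subtract (−3x)·D = 3x⁴ − 6x³ + 27x² + 9x. Remainder: 4x³ − 8x² + 33x + 9.
Step 4: lead(4x³ − 8x² + 33x + 9) ÷ lead(D) = 4x³ ÷ −x³ = −4. Subtract (−4)·D = 4x³ − 8x² + 36x + 12. Remainder: −3x − 3.

R = [-3, -3]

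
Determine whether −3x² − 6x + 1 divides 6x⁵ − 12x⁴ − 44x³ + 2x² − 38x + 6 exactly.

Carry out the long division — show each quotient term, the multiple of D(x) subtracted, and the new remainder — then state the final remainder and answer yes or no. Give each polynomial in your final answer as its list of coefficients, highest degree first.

Step 1: lead(6x⁵ − 12x⁴ − 44x³ + 2x² − 38x + 6) ÷ lead(D) = 6x⁵ ÷ −3x² = −2x³. Subtract (−2x³)·D = 6x⁵ + 12x⁴ − 2x³. Remainder: −24x⁴ − 42x³ + 2x² − 38x + 6.
Step 2: lead(−24x⁴ − 42x³ + 2x² − 38x + 6) ÷ lead(D) = −24x⁴ ÷ −3x² = 8x². Subtract (8x²)·D = −24x⁴ − 48x³ + 8x². Remainder: 6x³ − 6x² − 38x + 6.
Step 3: lead(6x³ − 6x² − 38x + 6) ÷ lead(D) = 6x³ ÷ −3x² = −2x. Subtract (−2x)·D = 6x³ + 12x² − 2x. Remainder: −18x² − 36x + 6.
Step 4: lead(−18x² − 36x + 6) ÷ lead(D) = −18x² ÷ −3x² = 6. Subtract (6)·D = −18x² − 36x + 6. Remainder: 0.

R = [0], so D(x) is a factor of P(x). yes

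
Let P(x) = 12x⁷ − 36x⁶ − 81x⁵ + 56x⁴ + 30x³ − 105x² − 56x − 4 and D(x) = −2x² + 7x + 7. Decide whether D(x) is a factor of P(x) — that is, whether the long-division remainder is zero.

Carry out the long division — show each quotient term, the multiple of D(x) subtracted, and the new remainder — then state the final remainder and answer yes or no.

Step 1: lead(12x⁷ − 36x⁶ − 81x⁵ + 56x⁴ + 30x³ − 105x² − 56x − 4) ÷ lead(D) = 12x⁷ ÷ −2x² = −6x⁵. Subtract (−6x⁵)·D = 12x⁷ − 42x⁶ − 42x⁵. Remainder: 6x⁶ − 39x⁵ + 56x⁴ + 30x³ − 105x² − 56x − 4.
Step 2: lead(6x⁶ − 39x⁵ + 56x⁴ + 30x³ − 105x² − 56x − 4) ÷ lead(D) = 6x⁶ ÷ −2x² = −3x⁴. Subtract (−3x⁴)·D = 6x⁶ − 21x⁵ − 21x⁴. Remainder: −18x⁵ + 77x⁴ + 30x³ − 105x² − 56x − 4.
Step 3: lead(−18x⁵ + 77x⁴ + 30x³ − 105x² − 56x − 4) ÷ lead(D) = −18x⁵ ÷ −2x² = 9x³. Subtract (9x³)·D = −18x⁵ + 63x⁴ + 63x³. Remainder: 14x⁴ − 33x³ − 105x² − 56x − 4.
Step 4: lead(14x⁴ − 33x³ − 105x² − 56x − 4) ÷ lead(D) = 14x⁴ ÷ −2x² = −7x². Subtract (−7x²)·D = 14x⁴ − 49x³ − 49x². Remainder: 16x³ − 56x² − 56x − 4.
Step 5: lead(16x³ − 56x² − 56x − 4) ÷ lead(D) = 16x³ ÷ −2x² = −8x. Subtract (−8x)·D = 16x³ − 56x² − 56x. Remainder: −4.

R(x) = −4, so D(x) is not a factor of P(x). no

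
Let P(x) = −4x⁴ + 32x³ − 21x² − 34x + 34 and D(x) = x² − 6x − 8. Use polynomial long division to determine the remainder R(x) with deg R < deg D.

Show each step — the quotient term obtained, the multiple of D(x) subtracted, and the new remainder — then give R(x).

R(x) = −6

Step 1: lead(−4x⁴ + 32x³ − 21x² − 34x + 34) ÷ lead(D) = −4x⁴ ÷ x² = −4x². Subtract (−4x²)·D = −4x⁴ + 24x³ + 32x². Remainder: 8x³ − 53x² − 34x + 34.
Step 2: lead(8x³ − 53x² − 34x + 34) ÷ lead(D) = 8x³ ÷ x² = 8x. Subtract (8x)·D = 8x³ − 48x² − 64x. Remainder: −5x² + 30x + 34.
Step 3: lead(−5x² + 30x + 34) ÷ lead(D) = −5x² ÷ x² = −5. Subtract (−5)·D = −5x² + 30x + 40. Remainder: −6.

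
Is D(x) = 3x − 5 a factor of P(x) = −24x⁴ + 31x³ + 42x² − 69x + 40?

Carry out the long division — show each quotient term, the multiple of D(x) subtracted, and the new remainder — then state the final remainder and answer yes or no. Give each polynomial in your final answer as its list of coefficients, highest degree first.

Step 1: lead(−24x⁴ + 31x³ + 42x² − 69x + 40) ÷ lead(D) = −24x⁴ ÷ 3x = −8x³. Subtract (−8x³)·D = −24x⁴ + 40x³. Remainder: −9x³ + 42x² − 69x + 40.
Step 2: lead(−9x³ + 42x² − 69x + 40) ÷ lead(D) = −9x³ ÷ 3x = −3x². Subtract (−3x²)·D = −9x³ + 15x². Remainder: 27x² − 69x + 40.
Step 3: lead(27x² − 69x + 40) ÷ lead(D) = 27x² ÷ 3x = 9x. Subtract (9x)·D = 27x² − 45x. Remainder: −24x + 40.
Step 4: lead(−24x + 40) ÷ lead(D) = −24x ÷ 3x = −8. Subtract (−8)·D = −24x + 40. Remainder: 0.

R = [0], so D(x) is a factor of P(x). yes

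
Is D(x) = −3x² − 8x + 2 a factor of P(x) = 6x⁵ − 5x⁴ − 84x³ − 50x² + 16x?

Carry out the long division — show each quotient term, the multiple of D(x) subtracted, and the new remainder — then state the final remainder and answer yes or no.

Step 1: lead(6x⁵ − 5x⁴ − 84x³ − 50x² + 16x) ÷ lead(D) = 6x⁵ ÷ −3x² = −2x³. Subtract (−2x³)·D = 6x⁵ + 16x⁴ − 4x³. Remainder: −21x⁴ − 80x³ − 50x² + 16x.
Step 2: lead(−21x⁴ − 80x³ − 50x² + 16x) ÷ lead(D) = −21x⁴ ÷ −3x² = 7x². Subtract (7x²)·D = −21x⁴ − 56x³ + 14x². Remainder: −24x³ − 64x² + 16x.
Step 3: lead(−24x³ − 64x² + 16x) ÷ lead(D) = −24x³ ÷ −3x² = 8x. Subtract (8x)·D = −24x³ − 64x² + 16x. Remainder: 0.

R(x) = 0, so D(x) is a factor of P(x). yes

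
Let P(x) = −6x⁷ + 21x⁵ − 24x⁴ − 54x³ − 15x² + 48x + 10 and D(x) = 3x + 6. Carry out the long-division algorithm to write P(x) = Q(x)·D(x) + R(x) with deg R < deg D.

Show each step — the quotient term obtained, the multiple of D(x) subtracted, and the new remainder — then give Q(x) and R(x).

Q(x) = −2x⁶ + 4x⁵ − x⁴ − 6x³ − 6x² + 7x + 2; R(x) = −2

Step 1: lead(−6x⁷ + 21x⁵ − 24x⁴ − 54x³ − 15x² + 48x + 10) ÷ lead(D) = −6x⁷ ÷ 3x = −2x⁶. Subtract (−2x⁶)·D = −6x⁷ − 12x⁶. Remainder: 12x⁶ + 21x⁵ − 24x⁴ − 54x³ − 15x² + 48x + 10.
Step 2: lead(12x⁶ + 21x⁵ − 24x⁴ − 54x³ − 15x² + 48x + 10) ÷ lead(D) = 12x⁶ ÷ 3x = 4x⁵. Subtract (4x⁵)·D = 12x⁶ + 24x⁵. Remainder: −3x⁵ − 24x⁴ − 54x³ − 15x² + 48x + 10.
Step 3: lead(−3x⁵ − 24x⁴ − 54x³ − 15x² + 48x + 10) ÷ lead(D) = −3x⁵ ÷ 3x = −x⁴. Subtract (−x⁴)·D = −3x⁵ − 6x⁴. Remainder: −18x⁴ − 54x³ − 15x² + 48x + 10.
Step 4: lead(−18x⁴ − 54x³ − 15x² + 48x + 10) ÷ lead(D) = −18x⁴ ÷ 3x = −6x³. Subtract (−6x³)·D = −18x⁴ − 36x³. Remainder: −18x³ − 15x² + 48x + 10.
Step 5: lead(−18x³ − 15x² + 48x + 10) ÷ lead(D) = −18x³ ÷ 3x = −6x². Subtract (−6x²)·D = −18x³ − 36x². Remainder: 21x² + 48x + 10.
Step 6: lead(21x² + 48x + 10) ÷ lead(D) = 21x² ÷ 3x = 7x. Subtract (7x)·D = 21x² + 42x. Remainder: 6x + 10.
Step 7: lead(6x + 10) ÷ lead(D) = 6x ÷ 3x = 2. Subtract (2)·D = 6x + 12. Remainder: −2.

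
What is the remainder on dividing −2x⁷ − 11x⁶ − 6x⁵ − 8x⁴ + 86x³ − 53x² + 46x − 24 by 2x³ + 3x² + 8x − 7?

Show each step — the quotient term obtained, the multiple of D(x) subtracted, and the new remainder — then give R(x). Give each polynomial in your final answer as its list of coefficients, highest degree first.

R = [4]

Step 1: lead(−2x⁷ − 11x⁶ − 6x⁵ − 8x⁴ + 86x³ − 53x² + 46x − 24) ÷ lead(D) = −2x⁷ ÷ 2x³ = −x⁴. Subtract (−x⁴)·D = −2x⁷ − 3x⁶ − 8x⁵ + 7x⁴. Remainder: −8x⁶ + 2x⁵ − 15x⁴ + 86x³ − 53x² + 46x − 24.
Step 2: lead(−8x⁶ + 2x⁵ − 15x⁴ + 86x³ − 53x² + 46x − 24) ÷ lead(D) = −8x⁶ ÷ 2x³ = −4x³. Subtract (−4x³)·D = −8x⁶ − 12x⁵ − 32x⁴ + 28x³. Remainder: 14x⁵ + 17x⁴ + 58x³ − 53x² + 46x − 24.
Step 3: lead(14x⁵ + 17x⁴ + 58x³ − 53x² + 46x − 24) ÷ lead(D) = 14x⁵ ÷ 2x³ = 7x². Subtract (7x²)·D = 14x⁵ + 21x⁴ + 56x³ − 49x². Remainder: −4x⁴ + 2x³ − 4x² + 46x − 24.
Step 4: lead(−4x⁴ + 2x³ − 4x² + 46x − 24) ÷ lead(D) = −4x⁴ ÷ 2x³ = −2x. Subtract (−2x)·D = −4x⁴ − 6x³ − 16x² + 14x. Remainder: 8x³ + 12x² + 32x − 24.
Step 5: lead(8x³ + 12x² + 32x − 24) ÷ lead(D) = 8x³ ÷ 2x³ = 4. Subtract (4)·D = 8x³ + 12x² + 32x − 28. Remainder: 4.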